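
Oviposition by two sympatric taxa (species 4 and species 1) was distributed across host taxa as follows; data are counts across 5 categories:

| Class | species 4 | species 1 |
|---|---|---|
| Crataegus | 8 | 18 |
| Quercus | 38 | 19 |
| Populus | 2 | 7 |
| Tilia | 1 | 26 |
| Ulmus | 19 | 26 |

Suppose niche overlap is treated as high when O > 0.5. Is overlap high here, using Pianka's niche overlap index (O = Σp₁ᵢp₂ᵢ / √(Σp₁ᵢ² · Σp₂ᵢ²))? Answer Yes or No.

Proportions for species 4 (n=68): 8/68=0.1176, 38/68=0.5588, 2/68=0.0294, 1/68=0.0147, 19/68=0.2794
Proportions for species 1 (n=96): 18/96=0.1875, 19/96=0.1979, 7/96=0.0729, 26/96=0.2708, 26/96=0.2708
Σ p₁ᵢp₂ᵢ = 0.022050 + 0.110587 + 0.002143 + 0.003981 + 0.075662 = 0.214423
Σp_1ᵢ² = 0.1176² + 0.5588² + 0.0294² + 0.0147² + 0.2794² = 0.013830 + 0.312257 + 0.000864 + 0.000216 + 0.078064 = 0.405231
Σp_2ᵢ² = 0.1875² + 0.1979² + 0.0729² + 0.2708² + 0.2708² = 0.035156 + 0.039164 + 0.005314 + 0.073333 + 0.073333 = 0.226300
O = 0.214423 / √(0.405231 × 0.226300) = 0.214423 / 0.3028263 = 0.7081
O = 0.7081 > 0.5 → Yes.

Yes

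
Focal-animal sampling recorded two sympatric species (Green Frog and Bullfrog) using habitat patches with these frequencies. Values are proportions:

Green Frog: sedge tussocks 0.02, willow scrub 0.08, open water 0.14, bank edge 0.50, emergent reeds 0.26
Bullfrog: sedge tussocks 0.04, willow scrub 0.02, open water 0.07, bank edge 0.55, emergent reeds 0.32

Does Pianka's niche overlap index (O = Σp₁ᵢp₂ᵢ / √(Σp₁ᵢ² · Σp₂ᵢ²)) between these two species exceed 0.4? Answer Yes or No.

Yes

Σ p₁ᵢp₂ᵢ = 0.0008 + 0.0016 + 0.0098 + 0.2750 + 0.0832 = 0.3704
Σp_1ᵢ² = 0.02² + 0.08² + 0.14² + 0.50² + 0.26² = 0.0004 + 0.0064 + 0.0196 + 0.2500 + 0.0676 = 0.3440
Σp_2ᵢ² = 0.04² + 0.02² + 0.07² + 0.55² + 0.32² = 0.0016 + 0.0004 + 0.0049 + 0.3025 + 0.1024 = 0.4118
O = 0.3704 / √(0.3440 × 0.4118) = 0.3704 / 0.37638 = 0.9841
O = 0.9841 > 0.4 → Yes.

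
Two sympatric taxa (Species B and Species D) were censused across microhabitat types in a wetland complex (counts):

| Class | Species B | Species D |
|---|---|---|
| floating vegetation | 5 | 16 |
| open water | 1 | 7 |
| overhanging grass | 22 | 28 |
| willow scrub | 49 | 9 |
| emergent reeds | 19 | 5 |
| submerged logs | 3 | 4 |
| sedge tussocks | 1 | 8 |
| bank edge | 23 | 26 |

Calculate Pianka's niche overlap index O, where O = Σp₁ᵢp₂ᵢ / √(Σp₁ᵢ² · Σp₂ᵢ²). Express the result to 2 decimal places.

0.68

Proportions for Species B (n=123): 5/123=0.0407, 1/123=0.0081, 22/123=0.1789, 49/123=0.3984, 19/123=0.1545, 3/123=0.0244, 1/123=0.0081, 23/123=0.1870
Proportions for Species D (n=103): 16/103=0.1553, 7/103=0.0680, 28/103=0.2718, 9/103=0.0874, 5/103=0.0485, 4/103=0.0388, 8/103=0.0777, 26/103=0.2524
Σ p₁ᵢp₂ᵢ = 0.006321 + 0.000551 + 0.048625 + 0.034820 + 0.007493 + 0.000947 + 0.000629 + 0.047199 = 0.146585
Σp_1ᵢ² = 0.0407² + 0.0081² + 0.1789² + 0.3984² + 0.1545² + 0.0244² + 0.0081² + 0.1870² = 0.001656 + 0.000066 + 0.032005 + 0.158723 + 0.023870 + 0.000595 + 0.000066 + 0.034969 = 0.251950
Σp_2ᵢ² = 0.1553² + 0.0680² + 0.2718² + 0.0874² + 0.0485² + 0.0388² + 0.0777² + 0.2524² = 0.024118 + 0.004624 + 0.073875 + 0.007639 + 0.002352 + 0.001505 + 0.006037 + 0.063706 = 0.183856
O = 0.146585 / √(0.251950 × 0.183856) = 0.146585 / 0.2152267 = 0.6811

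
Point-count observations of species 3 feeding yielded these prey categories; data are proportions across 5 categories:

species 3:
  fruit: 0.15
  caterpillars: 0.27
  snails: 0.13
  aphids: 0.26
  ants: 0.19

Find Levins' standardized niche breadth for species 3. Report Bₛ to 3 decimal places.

0.907

Σpᵢ² = 0.15² + 0.27² + 0.13² + 0.26² + 0.19² = 0.0225 + 0.0729 + 0.0169 + 0.0676 + 0.0361 = 0.2160
B = 1 / 0.2160 = 4.62963
Bₛ = (B − 1)/(n − 1) = (4.62963 − 1)/(5 − 1) = 3.62963/4 = 0.90741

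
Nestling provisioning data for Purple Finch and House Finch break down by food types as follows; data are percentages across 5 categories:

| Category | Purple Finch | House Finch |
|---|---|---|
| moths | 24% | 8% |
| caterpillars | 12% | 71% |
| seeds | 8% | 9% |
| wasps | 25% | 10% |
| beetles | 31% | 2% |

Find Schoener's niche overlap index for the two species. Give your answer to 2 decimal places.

Convert percentages to proportions (divide by 100).
Σ|p₁ᵢ − p₂ᵢ| = 0.16 + 0.59 + 0.01 + 0.15 + 0.29 = 1.20
D = 1 − ½ × 1.20 = 1 − 0.600 = 0.4000

0.40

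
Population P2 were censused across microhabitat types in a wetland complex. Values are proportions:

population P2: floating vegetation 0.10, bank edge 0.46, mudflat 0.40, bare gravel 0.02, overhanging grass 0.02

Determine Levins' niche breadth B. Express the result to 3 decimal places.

Σpᵢ² = 0.10² + 0.46² + 0.40² + 0.02² + 0.02² = 0.0100 + 0.2116 + 0.1600 + 0.0004 + 0.0004 = 0.3824
B = 1 / 0.3824 = 2.61506

2.615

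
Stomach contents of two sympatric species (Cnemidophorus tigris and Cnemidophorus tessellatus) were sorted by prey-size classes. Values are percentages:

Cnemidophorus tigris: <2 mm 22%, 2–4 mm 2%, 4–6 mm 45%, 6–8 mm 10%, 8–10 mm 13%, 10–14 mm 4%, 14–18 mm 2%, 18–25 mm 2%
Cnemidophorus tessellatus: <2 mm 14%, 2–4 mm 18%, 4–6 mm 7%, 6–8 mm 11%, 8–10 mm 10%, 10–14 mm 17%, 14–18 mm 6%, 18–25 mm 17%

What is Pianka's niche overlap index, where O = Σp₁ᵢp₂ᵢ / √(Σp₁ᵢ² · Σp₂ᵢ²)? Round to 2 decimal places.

0.51

Convert percentages to proportions (divide by 100).
Σ p₁ᵢp₂ᵢ = 0.0308 + 0.0036 + 0.0315 + 0.0110 + 0.0130 + 0.0068 + 0.0012 + 0.0034 = 0.1013
Σp_1ᵢ² = 0.22² + 0.02² + 0.45² + 0.10² + 0.13² + 0.04² + 0.02² + 0.02² = 0.0484 + 0.0004 + 0.2025 + 0.0100 + 0.0169 + 0.0016 + 0.0004 + 0.0004 = 0.2806
Σp_2ᵢ² = 0.14² + 0.18² + 0.07² + 0.11² + 0.10² + 0.17² + 0.06² + 0.17² = 0.0196 + 0.0324 + 0.0049 + 0.0121 + 0.0100 + 0.0289 + 0.0036 + 0.0289 = 0.1404
O = 0.1013 / √(0.2806 × 0.1404) = 0.1013 / 0.19848 = 0.5104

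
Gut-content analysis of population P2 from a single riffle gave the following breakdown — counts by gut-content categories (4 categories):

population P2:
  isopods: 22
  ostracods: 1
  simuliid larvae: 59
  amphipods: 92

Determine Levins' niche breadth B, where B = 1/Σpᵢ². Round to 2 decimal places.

Proportions for population P2 (n=174): 22/174=0.1264, 1/174=0.0057, 59/174=0.3391, 92/174=0.5287
Σpᵢ² = 0.1264² + 0.0057² + 0.3391² + 0.5287² = 0.015977 + 0.000032 + 0.114989 + 0.279524 = 0.410522
B = 1 / 0.410522 = 2.4359

2.44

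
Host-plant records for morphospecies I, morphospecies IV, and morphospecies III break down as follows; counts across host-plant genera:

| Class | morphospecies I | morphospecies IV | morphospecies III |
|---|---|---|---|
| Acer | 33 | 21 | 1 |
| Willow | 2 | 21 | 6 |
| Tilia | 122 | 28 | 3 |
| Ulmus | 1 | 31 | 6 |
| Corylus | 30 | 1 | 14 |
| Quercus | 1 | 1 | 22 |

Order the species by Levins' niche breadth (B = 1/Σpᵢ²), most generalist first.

Proportions for morphospecies I (n=189): 33/189=0.1746, 2/189=0.0106, 122/189=0.6455, 1/189=0.0053, 30/189=0.1587, 1/189=0.0053
Proportions for morphospecies IV (n=103): 21/103=0.2039, 21/103=0.2039, 28/103=0.2718, 31/103=0.3010, 1/103=0.0097, 1/103=0.0097
Proportions for morphospecies III (n=52): 1/52=0.0192, 6/52=0.1154, 3/52=0.0577, 6/52=0.1154, 14/52=0.2692, 22/52=0.4231
Σp_Iᵢ² = 0.1746² + 0.0106² + 0.6455² + 0.0053² + 0.1587² + 0.0053² = 0.030485 + 0.000112 + 0.416670 + 0.000028 + 0.025186 + 0.000028 = 0.472509
B_I = 1 / 0.472509 = 2.1164
Σp_IVᵢ² = 0.2039² + 0.2039² + 0.2718² + 0.3010² + 0.0097² + 0.0097² = 0.041575 + 0.041575 + 0.073875 + 0.090601 + 0.000094 + 0.000094 = 0.247814
B_IV = 1 / 0.247814 = 4.0353
Σp_IIIᵢ² = 0.0192² + 0.1154² + 0.0577² + 0.1154² + 0.2692² + 0.4231² = 0.000369 + 0.013317 + 0.003329 + 0.013317 + 0.072469 + 0.179014 = 0.281815
B_III = 1 / 0.281815 = 3.5484
Ranking by B (broadest → narrowest): morphospecies IV (4.04) > morphospecies III (3.55) > morphospecies I (2.12)

morphospecies IV > morphospecies III > morphospecies I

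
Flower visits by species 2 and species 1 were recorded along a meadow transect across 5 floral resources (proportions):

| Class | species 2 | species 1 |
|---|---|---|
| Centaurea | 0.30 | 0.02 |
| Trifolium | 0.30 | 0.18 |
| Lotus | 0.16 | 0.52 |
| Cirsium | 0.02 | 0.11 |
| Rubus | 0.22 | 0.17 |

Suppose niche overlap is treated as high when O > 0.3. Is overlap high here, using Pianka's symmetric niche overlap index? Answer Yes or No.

Σ p₁ᵢp₂ᵢ = 0.0060 + 0.0540 + 0.0832 + 0.0022 + 0.0374 = 0.1828
Σp_1ᵢ² = 0.30² + 0.30² + 0.16² + 0.02² + 0.22² = 0.0900 + 0.0900 + 0.0256 + 0.0004 + 0.0484 = 0.2544
Σp_2ᵢ² = 0.02² + 0.18² + 0.52² + 0.11² + 0.17² = 0.0004 + 0.0324 + 0.2704 + 0.0121 + 0.0289 = 0.3442
O = 0.1828 / √(0.2544 × 0.3442) = 0.1828 / 0.29591 = 0.6178
O = 0.6178 > 0.3 → Yes.

Yes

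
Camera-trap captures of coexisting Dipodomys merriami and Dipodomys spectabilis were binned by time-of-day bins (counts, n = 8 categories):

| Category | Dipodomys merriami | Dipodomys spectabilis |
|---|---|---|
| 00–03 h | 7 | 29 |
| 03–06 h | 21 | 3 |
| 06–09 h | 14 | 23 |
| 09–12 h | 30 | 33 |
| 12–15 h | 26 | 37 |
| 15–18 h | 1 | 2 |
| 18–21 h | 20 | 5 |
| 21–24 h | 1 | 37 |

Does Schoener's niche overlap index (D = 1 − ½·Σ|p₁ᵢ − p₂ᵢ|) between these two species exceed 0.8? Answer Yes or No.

No

Proportions for Dipodomys merriami (n=120): 7/120=0.0583, 21/120=0.1750, 14/120=0.1167, 30/120=0.2500, 26/120=0.2167, 1/120=0.0083, 20/120=0.1667, 1/120=0.0083
Proportions for Dipodomys spectabilis (n=169): 29/169=0.1716, 3/169=0.0178, 23/169=0.1361, 33/169=0.1953, 37/169=0.2189, 2/169=0.0118, 5/169=0.0296, 37/169=0.2189
Σ|p₁ᵢ − p₂ᵢ| = 0.1133 + 0.1572 + 0.0194 + 0.0547 + 0.0022 + 0.0035 + 0.1371 + 0.2106 = 0.6980
D = 1 − ½ × 0.6980 = 1 − 0.34900 = 0.65100
D = 0.65100 < 0.8 → No.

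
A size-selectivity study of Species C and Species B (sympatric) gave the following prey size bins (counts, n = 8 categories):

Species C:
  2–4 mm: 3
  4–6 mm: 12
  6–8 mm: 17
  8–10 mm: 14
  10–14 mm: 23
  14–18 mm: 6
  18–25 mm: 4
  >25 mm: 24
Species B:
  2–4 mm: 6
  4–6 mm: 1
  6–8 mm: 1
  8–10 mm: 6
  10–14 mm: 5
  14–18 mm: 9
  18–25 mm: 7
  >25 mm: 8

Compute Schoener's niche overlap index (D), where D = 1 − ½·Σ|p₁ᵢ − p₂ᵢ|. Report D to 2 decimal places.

0.61

Proportions for Species C (n=103): 3/103=0.0291, 12/103=0.1165, 17/103=0.1650, 14/103=0.1359, 23/103=0.2233, 6/103=0.0583, 4/103=0.0388, 24/103=0.2330
Proportions for Species B (n=43): 6/43=0.1395, 1/43=0.0233, 1/43=0.0233, 6/43=0.1395, 5/43=0.1163, 9/43=0.2093, 7/43=0.1628, 8/43=0.1860
Σ|p₁ᵢ − p₂ᵢ| = 0.1104 + 0.0932 + 0.1417 + 0.0036 + 0.1070 + 0.1510 + 0.1240 + 0.0470 = 0.7779
D = 1 − ½ × 0.7779 = 1 − 0.38895 = 0.61105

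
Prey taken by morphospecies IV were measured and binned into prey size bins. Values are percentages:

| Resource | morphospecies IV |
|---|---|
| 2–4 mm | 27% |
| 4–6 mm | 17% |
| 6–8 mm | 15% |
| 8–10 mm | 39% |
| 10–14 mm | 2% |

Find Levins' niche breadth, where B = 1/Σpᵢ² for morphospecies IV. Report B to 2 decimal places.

3.61

Convert percentages to proportions (divide by 100).
Σpᵢ² = 0.27² + 0.17² + 0.15² + 0.39² + 0.02² = 0.0729 + 0.0289 + 0.0225 + 0.1521 + 0.0004 = 0.2768
B = 1 / 0.2768 = 3.6127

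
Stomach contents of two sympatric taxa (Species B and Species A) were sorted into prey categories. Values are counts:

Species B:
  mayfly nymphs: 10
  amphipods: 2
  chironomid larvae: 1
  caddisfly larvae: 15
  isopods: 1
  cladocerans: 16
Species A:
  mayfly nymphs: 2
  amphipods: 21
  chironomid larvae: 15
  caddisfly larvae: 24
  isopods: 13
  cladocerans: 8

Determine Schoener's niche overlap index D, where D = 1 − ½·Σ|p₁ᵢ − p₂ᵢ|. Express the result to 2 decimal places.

Proportions for Species B (n=45): 10/45=0.2222, 2/45=0.0444, 1/45=0.0222, 15/45=0.3333, 1/45=0.0222, 16/45=0.3556
Proportions for Species A (n=83): 2/83=0.0241, 21/83=0.2530, 15/83=0.1807, 24/83=0.2892, 13/83=0.1566, 8/83=0.0964
Σ|p₁ᵢ − p₂ᵢ| = 0.1981 + 0.2086 + 0.1585 + 0.0441 + 0.1344 + 0.2592 = 1.0029
D = 1 − ½ × 1.0029 = 1 − 0.50145 = 0.49855

0.50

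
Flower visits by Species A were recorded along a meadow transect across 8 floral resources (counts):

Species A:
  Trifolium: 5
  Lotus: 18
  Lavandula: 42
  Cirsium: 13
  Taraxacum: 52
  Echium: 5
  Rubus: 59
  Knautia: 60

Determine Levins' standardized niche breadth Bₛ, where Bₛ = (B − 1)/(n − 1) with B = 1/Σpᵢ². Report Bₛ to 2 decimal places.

Proportions for Species A (n=254): 5/254=0.0197, 18/254=0.0709, 42/254=0.1654, 13/254=0.0512, 52/254=0.2047, 5/254=0.0197, 59/254=0.2323, 60/254=0.2362
Σpᵢ² = 0.0197² + 0.0709² + 0.1654² + 0.0512² + 0.2047² + 0.0197² + 0.2323² + 0.2362² = 0.000388 + 0.005027 + 0.027357 + 0.002621 + 0.041902 + 0.000388 + 0.053963 + 0.055790 = 0.187436
B = 1 / 0.187436 = 5.3352
Bₛ = (B − 1)/(n − 1) = (5.3352 − 1)/(8 − 1) = 4.3352/7 = 0.6193

0.62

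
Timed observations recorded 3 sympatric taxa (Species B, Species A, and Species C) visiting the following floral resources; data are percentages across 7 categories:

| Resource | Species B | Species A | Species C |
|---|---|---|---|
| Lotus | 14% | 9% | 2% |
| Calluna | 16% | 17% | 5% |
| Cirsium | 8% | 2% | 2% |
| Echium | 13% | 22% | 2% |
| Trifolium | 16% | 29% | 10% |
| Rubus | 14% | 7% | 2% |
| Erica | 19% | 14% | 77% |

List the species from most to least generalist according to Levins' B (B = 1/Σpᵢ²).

Species B > Species A > Species C

Convert percentages to proportions (divide by 100).
Σp_Bᵢ² = 0.14² + 0.16² + 0.08² + 0.13² + 0.16² + 0.14² + 0.19² = 0.0196 + 0.0256 + 0.0064 + 0.0169 + 0.0256 + 0.0196 + 0.0361 = 0.1498
B_B = 1 / 0.1498 = 6.6756
Σp_Aᵢ² = 0.09² + 0.17² + 0.02² + 0.22² + 0.29² + 0.07² + 0.14² = 0.0081 + 0.0289 + 0.0004 + 0.0484 + 0.0841 + 0.0049 + 0.0196 = 0.1944
B_A = 1 / 0.1944 = 5.1440
Σp_Cᵢ² = 0.02² + 0.05² + 0.02² + 0.02² + 0.10² + 0.02² + 0.77² = 0.0004 + 0.0025 + 0.0004 + 0.0004 + 0.0100 + 0.0004 + 0.5929 = 0.6070
B_C = 1 / 0.6070 = 1.6474
Ranking by B (broadest → narrowest): Species B (6.68) > Species A (5.14) > Species C (1.65)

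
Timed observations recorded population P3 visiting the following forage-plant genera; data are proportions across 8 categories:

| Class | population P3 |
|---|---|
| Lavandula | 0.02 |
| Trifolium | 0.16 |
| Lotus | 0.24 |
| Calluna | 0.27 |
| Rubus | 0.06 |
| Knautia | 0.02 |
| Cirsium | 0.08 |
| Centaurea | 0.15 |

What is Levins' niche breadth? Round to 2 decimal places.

Σpᵢ² = 0.02² + 0.16² + 0.24² + 0.27² + 0.06² + 0.02² + 0.08² + 0.15² = 0.0004 + 0.0256 + 0.0576 + 0.0729 + 0.0036 + 0.0004 + 0.0064 + 0.0225 = 0.1894
B = 1 / 0.1894 = 5.2798

5.28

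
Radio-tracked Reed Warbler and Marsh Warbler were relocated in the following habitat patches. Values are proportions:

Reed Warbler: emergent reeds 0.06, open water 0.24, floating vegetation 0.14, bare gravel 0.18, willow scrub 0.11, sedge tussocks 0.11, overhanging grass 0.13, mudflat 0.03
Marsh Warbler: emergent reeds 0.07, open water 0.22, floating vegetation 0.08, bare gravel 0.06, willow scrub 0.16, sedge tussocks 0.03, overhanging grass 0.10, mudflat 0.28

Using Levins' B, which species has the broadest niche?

Σp_Reedᵢ² = 0.06² + 0.24² + 0.14² + 0.18² + 0.11² + 0.11² + 0.13² + 0.03² = 0.0036 + 0.0576 + 0.0196 + 0.0324 + 0.0121 + 0.0121 + 0.0169 + 0.0009 = 0.1552
B_Reed = 1 / 0.1552 = 6.4433
Σp_Marsᵢ² = 0.07² + 0.22² + 0.08² + 0.06² + 0.16² + 0.03² + 0.10² + 0.28² = 0.0049 + 0.0484 + 0.0064 + 0.0036 + 0.0256 + 0.0009 + 0.0100 + 0.0784 = 0.1782
B_Mars = 1 / 0.1782 = 5.6117
Highest B → broadest niche (most generalist): Reed Warbler (B = 6.44).

Reed Warbler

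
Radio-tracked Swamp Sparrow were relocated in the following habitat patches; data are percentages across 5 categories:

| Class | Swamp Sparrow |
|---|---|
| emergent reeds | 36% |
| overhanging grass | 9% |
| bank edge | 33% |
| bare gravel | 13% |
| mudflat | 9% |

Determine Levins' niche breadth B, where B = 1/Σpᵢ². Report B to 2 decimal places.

3.68

Convert percentages to proportions (divide by 100).
Σpᵢ² = 0.36² + 0.09² + 0.33² + 0.13² + 0.09² = 0.1296 + 0.0081 + 0.1089 + 0.0169 + 0.0081 = 0.2716
B = 1 / 0.2716 = 3.6819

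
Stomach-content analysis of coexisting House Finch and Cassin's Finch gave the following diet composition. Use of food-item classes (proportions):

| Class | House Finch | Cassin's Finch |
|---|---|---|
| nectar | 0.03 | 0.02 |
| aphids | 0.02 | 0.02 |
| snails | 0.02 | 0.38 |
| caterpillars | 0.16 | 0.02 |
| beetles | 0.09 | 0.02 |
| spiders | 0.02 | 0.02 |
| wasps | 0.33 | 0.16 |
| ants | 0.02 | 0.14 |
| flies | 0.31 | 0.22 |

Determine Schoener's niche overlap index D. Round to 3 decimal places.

Σ|p₁ᵢ − p₂ᵢ| = 0.01 + 0.00 + 0.36 + 0.14 + 0.07 + 0.00 + 0.17 + 0.12 + 0.09 = 0.96
D = 1 − ½ × 0.96 = 1 − 0.480 = 0.52000

0.520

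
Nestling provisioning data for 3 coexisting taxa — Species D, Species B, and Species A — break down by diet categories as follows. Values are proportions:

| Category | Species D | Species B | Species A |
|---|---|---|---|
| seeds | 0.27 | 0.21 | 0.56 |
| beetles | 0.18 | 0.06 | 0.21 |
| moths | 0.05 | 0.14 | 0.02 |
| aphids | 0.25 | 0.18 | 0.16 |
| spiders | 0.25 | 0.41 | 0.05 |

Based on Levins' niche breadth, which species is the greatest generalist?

Σp_Dᵢ² = 0.27² + 0.18² + 0.05² + 0.25² + 0.25² = 0.0729 + 0.0324 + 0.0025 + 0.0625 + 0.0625 = 0.2328
B_D = 1 / 0.2328 = 4.2955
Σp_Bᵢ² = 0.21² + 0.06² + 0.14² + 0.18² + 0.41² = 0.0441 + 0.0036 + 0.0196 + 0.0324 + 0.1681 = 0.2678
B_B = 1 / 0.2678 = 3.7341
Σp_Aᵢ² = 0.56² + 0.21² + 0.02² + 0.16² + 0.05² = 0.3136 + 0.0441 + 0.0004 + 0.0256 + 0.0025 = 0.3862
B_A = 1 / 0.3862 = 2.5893
Highest B → broadest niche (most generalist): Species D (B = 4.30).

Species D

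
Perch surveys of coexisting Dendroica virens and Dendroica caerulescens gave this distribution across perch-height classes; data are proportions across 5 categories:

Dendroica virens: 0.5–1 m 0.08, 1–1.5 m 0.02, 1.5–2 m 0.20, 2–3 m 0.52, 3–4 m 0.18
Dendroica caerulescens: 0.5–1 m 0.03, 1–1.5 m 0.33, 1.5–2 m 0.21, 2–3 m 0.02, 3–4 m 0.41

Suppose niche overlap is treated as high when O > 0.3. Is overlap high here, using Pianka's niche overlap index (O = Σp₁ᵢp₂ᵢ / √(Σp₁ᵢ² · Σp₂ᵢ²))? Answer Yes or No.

Yes

Σ p₁ᵢp₂ᵢ = 0.0024 + 0.0066 + 0.0420 + 0.0104 + 0.0738 = 0.1352
Σp_1ᵢ² = 0.08² + 0.02² + 0.20² + 0.52² + 0.18² = 0.0064 + 0.0004 + 0.0400 + 0.2704 + 0.0324 = 0.3496
Σp_2ᵢ² = 0.03² + 0.33² + 0.21² + 0.02² + 0.41² = 0.0009 + 0.1089 + 0.0441 + 0.0004 + 0.1681 = 0.3224
O = 0.1352 / √(0.3496 × 0.3224) = 0.1352 / 0.33572 = 0.4027
O = 0.4027 > 0.3 → Yes.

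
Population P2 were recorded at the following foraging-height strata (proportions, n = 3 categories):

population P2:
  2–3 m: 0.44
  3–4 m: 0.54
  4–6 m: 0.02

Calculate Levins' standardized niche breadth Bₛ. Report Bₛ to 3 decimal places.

0.530

Σpᵢ² = 0.44² + 0.54² + 0.02² = 0.1936 + 0.2916 + 0.0004 = 0.4856
B = 1 / 0.4856 = 2.05931
Bₛ = (B − 1)/(n − 1) = (2.05931 − 1)/(3 − 1) = 1.05931/2 = 0.52966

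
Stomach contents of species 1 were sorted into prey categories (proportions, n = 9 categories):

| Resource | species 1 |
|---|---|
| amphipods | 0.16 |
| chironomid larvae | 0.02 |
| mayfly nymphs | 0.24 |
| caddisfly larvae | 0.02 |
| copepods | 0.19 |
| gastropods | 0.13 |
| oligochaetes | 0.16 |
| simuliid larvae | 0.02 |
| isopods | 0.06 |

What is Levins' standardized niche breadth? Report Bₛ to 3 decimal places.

0.625

Σpᵢ² = 0.16² + 0.02² + 0.24² + 0.02² + 0.19² + 0.13² + 0.16² + 0.02² + 0.06² = 0.0256 + 0.0004 + 0.0576 + 0.0004 + 0.0361 + 0.0169 + 0.0256 + 0.0004 + 0.0036 = 0.1666
B = 1 / 0.1666 = 6.00240
Bₛ = (B − 1)/(n − 1) = (6.00240 − 1)/(9 − 1) = 5.00240/8 = 0.62530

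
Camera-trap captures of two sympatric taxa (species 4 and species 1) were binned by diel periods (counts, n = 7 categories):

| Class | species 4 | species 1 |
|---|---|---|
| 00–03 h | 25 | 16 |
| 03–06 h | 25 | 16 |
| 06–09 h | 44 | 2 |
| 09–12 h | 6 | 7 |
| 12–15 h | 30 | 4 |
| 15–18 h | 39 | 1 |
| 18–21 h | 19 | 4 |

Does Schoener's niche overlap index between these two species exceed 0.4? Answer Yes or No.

Yes

Proportions for species 4 (n=188): 25/188=0.1330, 25/188=0.1330, 44/188=0.2340, 6/188=0.0319, 30/188=0.1596, 39/188=0.2074, 19/188=0.1011
Proportions for species 1 (n=50): 16/50=0.3200, 16/50=0.3200, 2/50=0.0400, 7/50=0.1400, 4/50=0.0800, 1/50=0.0200, 4/50=0.0800
Σ|p₁ᵢ − p₂ᵢ| = 0.1870 + 0.1870 + 0.1940 + 0.1081 + 0.0796 + 0.1874 + 0.0211 = 0.9642
D = 1 − ½ × 0.9642 = 1 − 0.48210 = 0.51790
D = 0.51790 > 0.4 → Yes.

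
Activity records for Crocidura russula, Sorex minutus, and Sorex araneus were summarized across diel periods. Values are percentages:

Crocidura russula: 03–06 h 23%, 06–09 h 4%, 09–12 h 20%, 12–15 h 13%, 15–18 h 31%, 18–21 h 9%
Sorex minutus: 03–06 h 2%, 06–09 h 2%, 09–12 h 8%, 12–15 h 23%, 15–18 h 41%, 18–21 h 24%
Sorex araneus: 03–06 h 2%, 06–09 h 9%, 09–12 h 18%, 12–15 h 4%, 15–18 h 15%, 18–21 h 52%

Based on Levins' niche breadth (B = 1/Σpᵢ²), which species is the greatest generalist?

Convert percentages to proportions (divide by 100).
Σp_russᵢ² = 0.23² + 0.04² + 0.20² + 0.13² + 0.31² + 0.09² = 0.0529 + 0.0016 + 0.0400 + 0.0169 + 0.0961 + 0.0081 = 0.2156
B_russ = 1 / 0.2156 = 4.6382
Σp_minuᵢ² = 0.02² + 0.02² + 0.08² + 0.23² + 0.41² + 0.24² = 0.0004 + 0.0004 + 0.0064 + 0.0529 + 0.1681 + 0.0576 = 0.2858
B_minu = 1 / 0.2858 = 3.4990
Σp_aranᵢ² = 0.02² + 0.09² + 0.18² + 0.04² + 0.15² + 0.52² = 0.0004 + 0.0081 + 0.0324 + 0.0016 + 0.0225 + 0.2704 = 0.3354
B_aran = 1 / 0.3354 = 2.9815
Highest B → broadest niche (most generalist): Crocidura russula (B = 4.64).

Crocidura russula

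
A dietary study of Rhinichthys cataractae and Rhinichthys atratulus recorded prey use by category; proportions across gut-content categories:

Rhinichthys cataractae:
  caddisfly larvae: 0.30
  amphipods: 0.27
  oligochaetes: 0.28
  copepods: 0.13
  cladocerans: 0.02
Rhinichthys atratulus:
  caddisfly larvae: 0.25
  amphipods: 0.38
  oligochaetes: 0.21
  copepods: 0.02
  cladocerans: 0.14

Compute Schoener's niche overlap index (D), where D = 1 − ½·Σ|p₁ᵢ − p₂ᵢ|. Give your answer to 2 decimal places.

0.77

Σ|p₁ᵢ − p₂ᵢ| = 0.05 + 0.11 + 0.07 + 0.11 + 0.12 = 0.46
D = 1 − ½ × 0.46 = 1 − 0.230 = 0.7700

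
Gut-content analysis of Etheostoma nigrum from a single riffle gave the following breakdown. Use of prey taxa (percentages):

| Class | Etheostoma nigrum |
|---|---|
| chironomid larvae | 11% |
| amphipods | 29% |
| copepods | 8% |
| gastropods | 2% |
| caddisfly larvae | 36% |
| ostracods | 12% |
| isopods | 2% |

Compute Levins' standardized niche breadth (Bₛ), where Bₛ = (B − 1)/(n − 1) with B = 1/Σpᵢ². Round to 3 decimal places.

0.507

Convert percentages to proportions (divide by 100).
Σpᵢ² = 0.11² + 0.29² + 0.08² + 0.02² + 0.36² + 0.12² + 0.02² = 0.0121 + 0.0841 + 0.0064 + 0.0004 + 0.1296 + 0.0144 + 0.0004 = 0.2474
B = 1 / 0.2474 = 4.04204
Bₛ = (B − 1)/(n − 1) = (4.04204 − 1)/(7 − 1) = 3.04204/6 = 0.50701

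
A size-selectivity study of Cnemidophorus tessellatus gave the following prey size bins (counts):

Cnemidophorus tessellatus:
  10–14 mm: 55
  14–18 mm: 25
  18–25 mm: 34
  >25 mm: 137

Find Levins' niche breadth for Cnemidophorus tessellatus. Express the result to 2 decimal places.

2.67

Proportions for Cnemidophorus tessellatus (n=251): 55/251=0.2191, 25/251=0.0996, 34/251=0.1355, 137/251=0.5458
Σpᵢ² = 0.2191² + 0.0996² + 0.1355² + 0.5458² = 0.048005 + 0.009920 + 0.018360 + 0.297898 = 0.374183
B = 1 / 0.374183 = 2.6725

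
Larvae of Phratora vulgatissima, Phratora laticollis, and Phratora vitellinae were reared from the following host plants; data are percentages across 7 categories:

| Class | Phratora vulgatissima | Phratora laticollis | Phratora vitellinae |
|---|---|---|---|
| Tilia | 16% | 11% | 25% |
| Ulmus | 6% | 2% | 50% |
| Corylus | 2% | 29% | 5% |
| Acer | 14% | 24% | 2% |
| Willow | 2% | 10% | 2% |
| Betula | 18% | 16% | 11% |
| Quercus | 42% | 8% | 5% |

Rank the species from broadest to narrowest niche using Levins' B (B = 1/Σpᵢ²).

Phratora laticollis > Phratora vulgatissima > Phratora vitellinae

Convert percentages to proportions (divide by 100).
Σp_vulgᵢ² = 0.16² + 0.06² + 0.02² + 0.14² + 0.02² + 0.18² + 0.42² = 0.0256 + 0.0036 + 0.0004 + 0.0196 + 0.0004 + 0.0324 + 0.1764 = 0.2584
B_vulg = 1 / 0.2584 = 3.8700
Σp_latiᵢ² = 0.11² + 0.02² + 0.29² + 0.24² + 0.10² + 0.16² + 0.08² = 0.0121 + 0.0004 + 0.0841 + 0.0576 + 0.0100 + 0.0256 + 0.0064 = 0.1962
B_lati = 1 / 0.1962 = 5.0968
Σp_viteᵢ² = 0.25² + 0.50² + 0.05² + 0.02² + 0.02² + 0.11² + 0.05² = 0.0625 + 0.2500 + 0.0025 + 0.0004 + 0.0004 + 0.0121 + 0.0025 = 0.3304
B_vite = 1 / 0.3304 = 3.0266
Ranking by B (broadest → narrowest): Phratora laticollis (5.10) > Phratora vulgatissima (3.87) > Phratora vitellinae (3.03)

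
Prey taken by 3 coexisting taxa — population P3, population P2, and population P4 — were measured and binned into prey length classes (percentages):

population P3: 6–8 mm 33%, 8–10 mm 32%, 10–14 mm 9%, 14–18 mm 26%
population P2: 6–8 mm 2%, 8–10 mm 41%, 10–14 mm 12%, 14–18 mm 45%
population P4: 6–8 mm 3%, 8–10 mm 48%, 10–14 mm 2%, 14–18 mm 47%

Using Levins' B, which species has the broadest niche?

population P3

Convert percentages to proportions (divide by 100).
Σp_P3ᵢ² = 0.33² + 0.32² + 0.09² + 0.26² = 0.1089 + 0.1024 + 0.0081 + 0.0676 = 0.2870
B_P3 = 1 / 0.2870 = 3.4843
Σp_P2ᵢ² = 0.02² + 0.41² + 0.12² + 0.45² = 0.0004 + 0.1681 + 0.0144 + 0.2025 = 0.3854
B_P2 = 1 / 0.3854 = 2.5947
Σp_P4ᵢ² = 0.03² + 0.48² + 0.02² + 0.47² = 0.0009 + 0.2304 + 0.0004 + 0.2209 = 0.4526
B_P4 = 1 / 0.4526 = 2.2095
Highest B → broadest niche (most generalist): population P3 (B = 3.48).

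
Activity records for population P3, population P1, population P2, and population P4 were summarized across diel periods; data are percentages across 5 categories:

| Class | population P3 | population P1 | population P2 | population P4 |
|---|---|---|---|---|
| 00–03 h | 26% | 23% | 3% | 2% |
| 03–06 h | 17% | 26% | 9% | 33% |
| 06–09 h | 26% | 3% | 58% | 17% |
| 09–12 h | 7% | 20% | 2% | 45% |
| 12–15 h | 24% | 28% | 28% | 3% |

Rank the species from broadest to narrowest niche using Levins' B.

Convert percentages to proportions (divide by 100).
Σp_P3ᵢ² = 0.26² + 0.17² + 0.26² + 0.07² + 0.24² = 0.0676 + 0.0289 + 0.0676 + 0.0049 + 0.0576 = 0.2266
B_P3 = 1 / 0.2266 = 4.4131
Σp_P1ᵢ² = 0.23² + 0.26² + 0.03² + 0.20² + 0.28² = 0.0529 + 0.0676 + 0.0009 + 0.0400 + 0.0784 = 0.2398
B_P1 = 1 / 0.2398 = 4.1701
Σp_P2ᵢ² = 0.03² + 0.09² + 0.58² + 0.02² + 0.28² = 0.0009 + 0.0081 + 0.3364 + 0.0004 + 0.0784 = 0.4242
B_P2 = 1 / 0.4242 = 2.3574
Σp_P4ᵢ² = 0.02² + 0.33² + 0.17² + 0.45² + 0.03² = 0.0004 + 0.1089 + 0.0289 + 0.2025 + 0.0009 = 0.3416
B_P4 = 1 / 0.3416 = 2.9274
Ranking by B (broadest → narrowest): population P3 (4.41) > population P1 (4.17) > population P4 (2.93) > population P2 (2.36)

population P3 > population P1 > population P4 > population P2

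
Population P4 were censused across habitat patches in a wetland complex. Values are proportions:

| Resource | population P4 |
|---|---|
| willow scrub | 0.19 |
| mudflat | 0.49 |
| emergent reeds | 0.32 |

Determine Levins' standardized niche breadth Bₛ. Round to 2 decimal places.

0.82

Σpᵢ² = 0.19² + 0.49² + 0.32² = 0.0361 + 0.2401 + 0.1024 = 0.3786
B = 1 / 0.3786 = 2.6413
Bₛ = (B − 1)/(n − 1) = (2.6413 − 1)/(3 − 1) = 1.6413/2 = 0.8207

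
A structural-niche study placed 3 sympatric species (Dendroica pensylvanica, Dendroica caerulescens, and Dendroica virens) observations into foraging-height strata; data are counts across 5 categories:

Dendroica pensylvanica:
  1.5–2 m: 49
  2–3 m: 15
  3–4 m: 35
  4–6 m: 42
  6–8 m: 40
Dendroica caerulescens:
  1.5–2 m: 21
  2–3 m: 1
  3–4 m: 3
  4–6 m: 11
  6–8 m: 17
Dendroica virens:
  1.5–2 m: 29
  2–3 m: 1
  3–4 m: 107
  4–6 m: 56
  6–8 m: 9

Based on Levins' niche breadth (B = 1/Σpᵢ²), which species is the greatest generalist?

Proportions for Dendroica pensylvanica (n=181): 49/181=0.2707, 15/181=0.0829, 35/181=0.1934, 42/181=0.2320, 40/181=0.2210
Proportions for Dendroica caerulescens (n=53): 21/53=0.3962, 1/53=0.0189, 3/53=0.0566, 11/53=0.2075, 17/53=0.3208
Proportions for Dendroica virens (n=202): 29/202=0.1436, 1/202=0.0050, 107/202=0.5297, 56/202=0.2772, 9/202=0.0446
Σp_pensᵢ² = 0.2707² + 0.0829² + 0.1934² + 0.2320² + 0.2210² = 0.073278 + 0.006872 + 0.037404 + 0.053824 + 0.048841 = 0.220219
B_pens = 1 / 0.220219 = 4.5409
Σp_caerᵢ² = 0.3962² + 0.0189² + 0.0566² + 0.2075² + 0.3208² = 0.156974 + 0.000357 + 0.003204 + 0.043056 + 0.102913 = 0.306504
B_caer = 1 / 0.306504 = 3.2626
Σp_vireᵢ² = 0.1436² + 0.0050² + 0.5297² + 0.2772² + 0.0446² = 0.020621 + 0.000025 + 0.280582 + 0.076840 + 0.001989 = 0.380057
B_vire = 1 / 0.380057 = 2.6312
Highest B → broadest niche (most generalist): Dendroica pensylvanica (B = 4.54).

Dendroica pensylvanica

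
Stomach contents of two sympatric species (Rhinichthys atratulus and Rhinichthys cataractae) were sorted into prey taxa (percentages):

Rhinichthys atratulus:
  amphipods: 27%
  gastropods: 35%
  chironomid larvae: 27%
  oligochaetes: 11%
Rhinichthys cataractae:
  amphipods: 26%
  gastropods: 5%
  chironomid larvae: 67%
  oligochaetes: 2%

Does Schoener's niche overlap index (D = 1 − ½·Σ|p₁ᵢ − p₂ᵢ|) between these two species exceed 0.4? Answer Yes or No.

Convert percentages to proportions (divide by 100).
Σ|p₁ᵢ − p₂ᵢ| = 0.01 + 0.30 + 0.40 + 0.09 = 0.80
D = 1 − ½ × 0.80 = 1 − 0.400 = 0.6000
D = 0.6000 > 0.4 → Yes.

Yes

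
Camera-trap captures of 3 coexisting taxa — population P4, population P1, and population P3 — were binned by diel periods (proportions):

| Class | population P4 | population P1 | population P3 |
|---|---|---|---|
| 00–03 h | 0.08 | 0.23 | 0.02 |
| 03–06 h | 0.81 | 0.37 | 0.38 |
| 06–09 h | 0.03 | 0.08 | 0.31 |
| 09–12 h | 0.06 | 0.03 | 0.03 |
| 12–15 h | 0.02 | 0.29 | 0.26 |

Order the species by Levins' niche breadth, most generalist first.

population P1 > population P3 > population P4

Σp_P4ᵢ² = 0.08² + 0.81² + 0.03² + 0.06² + 0.02² = 0.0064 + 0.6561 + 0.0009 + 0.0036 + 0.0004 = 0.6674
B_P4 = 1 / 0.6674 = 1.4984
Σp_P1ᵢ² = 0.23² + 0.37² + 0.08² + 0.03² + 0.29² = 0.0529 + 0.1369 + 0.0064 + 0.0009 + 0.0841 = 0.2812
B_P1 = 1 / 0.2812 = 3.5562
Σp_P3ᵢ² = 0.02² + 0.38² + 0.31² + 0.03² + 0.26² = 0.0004 + 0.1444 + 0.0961 + 0.0009 + 0.0676 = 0.3094
B_P3 = 1 / 0.3094 = 3.2321
Ranking by B (broadest → narrowest): population P1 (3.56) > population P3 (3.23) > population P4 (1.50)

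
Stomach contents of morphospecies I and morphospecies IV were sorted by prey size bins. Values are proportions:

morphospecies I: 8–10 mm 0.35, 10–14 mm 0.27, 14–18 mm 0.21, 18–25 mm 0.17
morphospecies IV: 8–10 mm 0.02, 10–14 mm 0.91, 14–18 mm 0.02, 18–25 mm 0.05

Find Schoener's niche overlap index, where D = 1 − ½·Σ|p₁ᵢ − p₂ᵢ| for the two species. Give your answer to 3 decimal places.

Σ|p₁ᵢ − p₂ᵢ| = 0.33 + 0.64 + 0.19 + 0.12 = 1.28
D = 1 − ½ × 1.28 = 1 − 0.640 = 0.36000

0.360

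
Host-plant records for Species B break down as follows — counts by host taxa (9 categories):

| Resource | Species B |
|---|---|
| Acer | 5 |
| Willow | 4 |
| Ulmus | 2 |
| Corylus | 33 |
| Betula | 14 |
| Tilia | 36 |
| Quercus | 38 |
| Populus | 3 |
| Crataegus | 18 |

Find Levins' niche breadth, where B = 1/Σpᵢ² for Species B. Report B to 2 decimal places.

Proportions for Species B (n=153): 5/153=0.0327, 4/153=0.0261, 2/153=0.0131, 33/153=0.2157, 14/153=0.0915, 36/153=0.2353, 38/153=0.2484, 3/153=0.0196, 18/153=0.1176
Σpᵢ² = 0.0327² + 0.0261² + 0.0131² + 0.2157² + 0.0915² + 0.2353² + 0.2484² + 0.0196² + 0.1176² = 0.001069 + 0.000681 + 0.000172 + 0.046526 + 0.008372 + 0.055366 + 0.061703 + 0.000384 + 0.013830 = 0.188103
B = 1 / 0.188103 = 5.3162

5.32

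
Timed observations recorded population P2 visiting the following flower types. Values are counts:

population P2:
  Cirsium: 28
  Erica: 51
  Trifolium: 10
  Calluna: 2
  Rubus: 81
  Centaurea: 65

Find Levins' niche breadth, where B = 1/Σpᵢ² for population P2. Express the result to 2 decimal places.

3.93

Proportions for population P2 (n=237): 28/237=0.1181, 51/237=0.2152, 10/237=0.0422, 2/237=0.0084, 81/237=0.3418, 65/237=0.2743
Σpᵢ² = 0.1181² + 0.2152² + 0.0422² + 0.0084² + 0.3418² + 0.2743² = 0.013948 + 0.046311 + 0.001781 + 0.000071 + 0.116827 + 0.075240 = 0.254178
B = 1 / 0.254178 = 3.9343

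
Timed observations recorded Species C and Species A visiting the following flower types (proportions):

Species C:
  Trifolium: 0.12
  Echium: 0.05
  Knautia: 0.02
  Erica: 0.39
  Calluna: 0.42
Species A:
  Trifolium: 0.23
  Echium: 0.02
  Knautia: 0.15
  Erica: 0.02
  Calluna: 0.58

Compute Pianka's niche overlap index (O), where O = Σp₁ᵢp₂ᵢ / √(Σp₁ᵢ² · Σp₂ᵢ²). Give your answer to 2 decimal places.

0.75

Σ p₁ᵢp₂ᵢ = 0.0276 + 0.0010 + 0.0030 + 0.0078 + 0.2436 = 0.2830
Σp_1ᵢ² = 0.12² + 0.05² + 0.02² + 0.39² + 0.42² = 0.0144 + 0.0025 + 0.0004 + 0.1521 + 0.1764 = 0.3458
Σp_2ᵢ² = 0.23² + 0.02² + 0.15² + 0.02² + 0.58² = 0.0529 + 0.0004 + 0.0225 + 0.0004 + 0.3364 = 0.4126
O = 0.2830 / √(0.3458 × 0.4126) = 0.2830 / 0.37773 = 0.7492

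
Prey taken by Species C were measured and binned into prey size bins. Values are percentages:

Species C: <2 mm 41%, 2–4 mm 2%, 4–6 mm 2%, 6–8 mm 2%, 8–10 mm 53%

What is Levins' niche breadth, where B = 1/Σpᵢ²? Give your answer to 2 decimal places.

Convert percentages to proportions (divide by 100).
Σpᵢ² = 0.41² + 0.02² + 0.02² + 0.02² + 0.53² = 0.1681 + 0.0004 + 0.0004 + 0.0004 + 0.2809 = 0.4502
B = 1 / 0.4502 = 2.2212

2.22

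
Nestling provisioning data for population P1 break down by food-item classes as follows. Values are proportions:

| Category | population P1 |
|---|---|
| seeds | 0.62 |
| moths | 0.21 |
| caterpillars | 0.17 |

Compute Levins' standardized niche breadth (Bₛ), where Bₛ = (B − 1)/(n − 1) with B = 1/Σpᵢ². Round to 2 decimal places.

0.59

Σpᵢ² = 0.62² + 0.21² + 0.17² = 0.3844 + 0.0441 + 0.0289 = 0.4574
B = 1 / 0.4574 = 2.1863
Bₛ = (B − 1)/(n − 1) = (2.1863 − 1)/(3 − 1) = 1.1863/2 = 0.5932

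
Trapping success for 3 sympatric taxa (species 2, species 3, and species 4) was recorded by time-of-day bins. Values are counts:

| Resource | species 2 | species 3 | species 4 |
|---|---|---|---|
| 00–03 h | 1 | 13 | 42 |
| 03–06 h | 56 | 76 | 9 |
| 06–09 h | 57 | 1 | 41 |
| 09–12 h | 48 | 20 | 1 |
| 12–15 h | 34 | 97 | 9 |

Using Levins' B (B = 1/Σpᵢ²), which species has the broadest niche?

species 2

Proportions for species 2 (n=196): 1/196=0.0051, 56/196=0.2857, 57/196=0.2908, 48/196=0.2449, 34/196=0.1735
Proportions for species 3 (n=207): 13/207=0.0628, 76/207=0.3671, 1/207=0.0048, 20/207=0.0966, 97/207=0.4686
Proportions for species 4 (n=102): 42/102=0.4118, 9/102=0.0882, 41/102=0.4020, 1/102=0.0098, 9/102=0.0882
Σp_2ᵢ² = 0.0051² + 0.2857² + 0.2908² + 0.2449² + 0.1735² = 0.000026 + 0.081624 + 0.084565 + 0.059976 + 0.030102 = 0.256293
B_2 = 1 / 0.256293 = 3.9018
Σp_3ᵢ² = 0.0628² + 0.3671² + 0.0048² + 0.0966² + 0.4686² = 0.003944 + 0.134762 + 0.000023 + 0.009332 + 0.219586 = 0.367647
B_3 = 1 / 0.367647 = 2.7200
Σp_4ᵢ² = 0.4118² + 0.0882² + 0.4020² + 0.0098² + 0.0882² = 0.169579 + 0.007779 + 0.161604 + 0.000096 + 0.007779 = 0.346837
B_4 = 1 / 0.346837 = 2.8832
Highest B → broadest niche (most generalist): species 2 (B = 3.90).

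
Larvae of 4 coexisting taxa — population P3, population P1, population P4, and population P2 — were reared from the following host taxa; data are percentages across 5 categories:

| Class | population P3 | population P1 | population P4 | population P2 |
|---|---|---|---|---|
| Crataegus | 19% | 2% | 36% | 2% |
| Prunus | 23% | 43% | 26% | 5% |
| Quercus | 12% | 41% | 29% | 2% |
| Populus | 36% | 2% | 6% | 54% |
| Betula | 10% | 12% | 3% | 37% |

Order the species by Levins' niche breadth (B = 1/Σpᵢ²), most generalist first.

population P3 > population P4 > population P1 > population P2

Convert percentages to proportions (divide by 100).
Σp_P3ᵢ² = 0.19² + 0.23² + 0.12² + 0.36² + 0.10² = 0.0361 + 0.0529 + 0.0144 + 0.1296 + 0.0100 = 0.2430
B_P3 = 1 / 0.2430 = 4.1152
Σp_P1ᵢ² = 0.02² + 0.43² + 0.41² + 0.02² + 0.12² = 0.0004 + 0.1849 + 0.1681 + 0.0004 + 0.0144 = 0.3682
B_P1 = 1 / 0.3682 = 2.7159
Σp_P4ᵢ² = 0.36² + 0.26² + 0.29² + 0.06² + 0.03² = 0.1296 + 0.0676 + 0.0841 + 0.0036 + 0.0009 = 0.2858
B_P4 = 1 / 0.2858 = 3.4990
Σp_P2ᵢ² = 0.02² + 0.05² + 0.02² + 0.54² + 0.37² = 0.0004 + 0.0025 + 0.0004 + 0.2916 + 0.1369 = 0.4318
B_P2 = 1 / 0.4318 = 2.3159
Ranking by B (broadest → narrowest): population P3 (4.12) > population P4 (3.50) > population P1 (2.72) > population P2 (2.32)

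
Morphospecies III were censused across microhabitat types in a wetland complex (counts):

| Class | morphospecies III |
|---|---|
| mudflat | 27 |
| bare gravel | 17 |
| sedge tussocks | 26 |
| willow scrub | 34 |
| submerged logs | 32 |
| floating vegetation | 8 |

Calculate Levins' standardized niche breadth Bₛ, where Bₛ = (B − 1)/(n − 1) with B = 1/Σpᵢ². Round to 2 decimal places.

0.85

Proportions for morphospecies III (n=144): 27/144=0.1875, 17/144=0.1181, 26/144=0.1806, 34/144=0.2361, 32/144=0.2222, 8/144=0.0556
Σpᵢ² = 0.1875² + 0.1181² + 0.1806² + 0.2361² + 0.2222² + 0.0556² = 0.035156 + 0.013948 + 0.032616 + 0.055743 + 0.049373 + 0.003091 = 0.189927
B = 1 / 0.189927 = 5.2652
Bₛ = (B − 1)/(n − 1) = (5.2652 − 1)/(6 − 1) = 4.2652/5 = 0.8530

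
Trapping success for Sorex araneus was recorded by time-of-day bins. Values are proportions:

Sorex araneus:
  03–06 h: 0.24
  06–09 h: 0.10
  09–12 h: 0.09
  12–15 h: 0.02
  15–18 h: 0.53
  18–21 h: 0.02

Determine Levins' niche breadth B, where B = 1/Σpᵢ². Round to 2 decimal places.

Σpᵢ² = 0.24² + 0.10² + 0.09² + 0.02² + 0.53² + 0.02² = 0.0576 + 0.0100 + 0.0081 + 0.0004 + 0.2809 + 0.0004 = 0.3574
B = 1 / 0.3574 = 2.7980

2.80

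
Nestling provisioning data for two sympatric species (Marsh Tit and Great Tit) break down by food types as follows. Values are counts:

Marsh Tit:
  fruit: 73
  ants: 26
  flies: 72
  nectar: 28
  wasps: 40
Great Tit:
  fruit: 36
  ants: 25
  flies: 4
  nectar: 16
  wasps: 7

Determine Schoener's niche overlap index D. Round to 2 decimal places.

0.66

Proportions for Marsh Tit (n=239): 73/239=0.3054, 26/239=0.1088, 72/239=0.3013, 28/239=0.1172, 40/239=0.1674
Proportions for Great Tit (n=88): 36/88=0.4091, 25/88=0.2841, 4/88=0.0455, 16/88=0.1818, 7/88=0.0795
Σ|p₁ᵢ − p₂ᵢ| = 0.1037 + 0.1753 + 0.2558 + 0.0646 + 0.0879 = 0.6873
D = 1 − ½ × 0.6873 = 1 − 0.34365 = 0.65635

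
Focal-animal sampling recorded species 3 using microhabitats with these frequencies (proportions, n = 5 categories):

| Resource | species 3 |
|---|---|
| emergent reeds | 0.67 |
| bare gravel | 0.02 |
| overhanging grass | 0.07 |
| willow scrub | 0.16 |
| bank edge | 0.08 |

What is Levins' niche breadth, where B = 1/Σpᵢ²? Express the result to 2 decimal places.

Σpᵢ² = 0.67² + 0.02² + 0.07² + 0.16² + 0.08² = 0.4489 + 0.0004 + 0.0049 + 0.0256 + 0.0064 = 0.4862
B = 1 / 0.4862 = 2.0568

2.06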